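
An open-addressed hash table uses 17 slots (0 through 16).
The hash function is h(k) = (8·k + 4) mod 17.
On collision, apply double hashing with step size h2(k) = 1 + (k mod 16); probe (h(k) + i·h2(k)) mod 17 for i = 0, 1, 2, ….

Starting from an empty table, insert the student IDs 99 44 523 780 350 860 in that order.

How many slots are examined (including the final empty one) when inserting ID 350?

3

Insert 99: h=14, slot 14 empty -> index 14.
Insert 44: h=16, slot 16 empty -> index 16.
Insert 523: h=6, slot 6 empty -> index 6.
Insert 780: h=5, slot 5 empty -> index 5.
Insert 350: h=16, h2=15, slots 16,14 occupied -> index 12.
Insert 860: h=16, h2=13, slots 16,12 occupied -> index 8.
Table: [_, _, _, _, _, 780, 523, _, 860, _, _, _, 350, _, 99, _, 44]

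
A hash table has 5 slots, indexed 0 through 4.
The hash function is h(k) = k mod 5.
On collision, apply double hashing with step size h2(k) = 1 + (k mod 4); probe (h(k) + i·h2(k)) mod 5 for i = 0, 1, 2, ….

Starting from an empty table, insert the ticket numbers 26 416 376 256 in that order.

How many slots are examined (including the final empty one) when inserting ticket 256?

4

Insert 26: h=1, slot 1 empty → index 1.
Insert 416: h=1, h2=1, slot 1 occupied → index 2.
Insert 376: h=1, h2=1, slots 1,2 occupied → index 3.
Insert 256: h=1, h2=1, slots 1,2,3 occupied → index 4.
Table: [—, 26, 416, 376, 256]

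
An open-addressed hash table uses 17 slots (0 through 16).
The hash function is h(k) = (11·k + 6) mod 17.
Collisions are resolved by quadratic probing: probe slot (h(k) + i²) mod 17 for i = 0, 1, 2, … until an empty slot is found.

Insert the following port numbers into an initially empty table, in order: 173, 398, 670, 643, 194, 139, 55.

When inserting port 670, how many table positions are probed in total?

2

173: h=5 => slot 5
398: h=15 => slot 15
670: h=15, probe 15,16 => slot 16
643: h=7 => slot 7
194: h=15, probe 15,16,2 => slot 2
139: h=5, probe 5,6 => slot 6
55: h=16, probe 16,0 => slot 0
Table: [55, _, 194, _, _, 173, 139, 643, _, _, _, _, _, _, _, 398, 670]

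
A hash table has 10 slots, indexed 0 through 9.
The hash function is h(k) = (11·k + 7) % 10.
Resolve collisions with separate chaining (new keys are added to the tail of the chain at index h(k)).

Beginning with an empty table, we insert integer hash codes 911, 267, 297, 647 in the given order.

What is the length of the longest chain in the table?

3

911 → bucket 8
267 → bucket 4
297 → bucket 4 (collision)
647 → bucket 4 (collision)
Final buckets:
0: _
1: _
2: _
3: _
4: 267 -> 297 -> 647
5: _
6: _
7: _
8: 911
9: _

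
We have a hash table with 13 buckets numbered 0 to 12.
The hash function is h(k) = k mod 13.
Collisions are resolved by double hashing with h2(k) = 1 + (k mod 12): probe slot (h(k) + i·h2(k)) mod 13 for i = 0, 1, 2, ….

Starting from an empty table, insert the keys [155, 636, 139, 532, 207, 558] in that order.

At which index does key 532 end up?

155 hashes to 12; slot 12 is free -> place at 12.
636 hashes to 12, h2=1; 12 taken -> place at 0.
139 hashes to 9; slot 9 is free -> place at 9.
532 hashes to 12, h2=5; 12 taken -> place at 4.
207 hashes to 12, h2=4; 12 taken -> place at 3.
558 hashes to 12, h2=7; 12 taken -> place at 6.
Table: [636, _, _, 207, 532, _, 558, _, _, 139, _, _, 155]

4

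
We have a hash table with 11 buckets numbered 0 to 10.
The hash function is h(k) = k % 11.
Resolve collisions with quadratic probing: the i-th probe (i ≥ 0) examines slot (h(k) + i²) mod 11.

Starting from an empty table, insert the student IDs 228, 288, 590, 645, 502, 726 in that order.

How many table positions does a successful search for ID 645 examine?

3

228: h=8 => slot 8
288: h=2 => slot 2
590: h=7 => slot 7
645: h=7, probe 7,8,0 => slot 0
502: h=7, probe 7,8,0,5 => slot 5
726: h=0, probe 0,1 => slot 1
Table: [645, 726, 288, -, -, 502, -, 590, 228, -, -]
Lookup 645: h=7, probe 7,8,0 → found at 0.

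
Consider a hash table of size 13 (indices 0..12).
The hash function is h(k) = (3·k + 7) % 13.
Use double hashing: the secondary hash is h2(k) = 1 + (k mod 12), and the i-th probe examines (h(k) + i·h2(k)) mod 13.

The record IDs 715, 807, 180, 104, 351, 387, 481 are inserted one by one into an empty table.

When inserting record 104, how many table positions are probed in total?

2

715: h=7 → slot 7
807: h=10 → slot 10
180: h=1 → slot 1
104: h=7, h2=9, probe 7,3 → slot 3
351: h=7, h2=4, probe 7,11 → slot 11
387: h=11, h2=4, probe 11,2 → slot 2
481: h=7, h2=2, probe 7,9 → slot 9
Table: [-, 180, 387, 104, -, -, -, 715, -, 481, 807, 351, -]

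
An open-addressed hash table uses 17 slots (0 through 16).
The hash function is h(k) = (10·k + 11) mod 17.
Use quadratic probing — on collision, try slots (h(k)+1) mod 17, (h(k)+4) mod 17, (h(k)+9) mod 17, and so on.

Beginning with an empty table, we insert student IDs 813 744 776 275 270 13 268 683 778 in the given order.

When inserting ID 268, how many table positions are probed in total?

Insert 813: h=15, slot 15 empty → index 15.
Insert 744: h=5, slot 5 empty → index 5.
Insert 776: h=2, slot 2 empty → index 2.
Insert 275: h=7, slot 7 empty → index 7.
Insert 270: h=8, slot 8 empty → index 8.
Insert 13: h=5, slot 5 occupied → index 6.
Insert 268: h=5, slots 5,6 occupied → index 9.
Insert 683: h=7, slots 7,8 occupied → index 11.
Insert 778: h=5, slots 5,6,9 occupied → index 14.
Table: [_, _, 776, _, _, 744, 13, 275, 270, 268, _, 683, _, _, 778, 813, _]

3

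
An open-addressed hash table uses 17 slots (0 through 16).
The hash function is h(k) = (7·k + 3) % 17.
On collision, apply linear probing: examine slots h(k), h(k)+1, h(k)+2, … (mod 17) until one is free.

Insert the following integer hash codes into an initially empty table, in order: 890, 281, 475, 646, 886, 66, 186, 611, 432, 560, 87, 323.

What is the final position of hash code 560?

890: h=11 → slot 11
281: h=15 → slot 15
475: h=13 → slot 13
646: h=3 → slot 3
886: h=0 → slot 0
66: h=6 → slot 6
186: h=13, probe 13,14 → slot 14
611: h=13, probe 13,14,15,16 → slot 16
432: h=1 → slot 1
560: h=13, probe 13,14,15,16,0,1,2 → slot 2
87: h=0, probe 0,1,2,3,4 → slot 4
323: h=3, probe 3,4,5 → slot 5
Table: [886, 432, 560, 646, 87, 323, 66, _, _, _, _, 890, _, 475, 186, 281, 611]

2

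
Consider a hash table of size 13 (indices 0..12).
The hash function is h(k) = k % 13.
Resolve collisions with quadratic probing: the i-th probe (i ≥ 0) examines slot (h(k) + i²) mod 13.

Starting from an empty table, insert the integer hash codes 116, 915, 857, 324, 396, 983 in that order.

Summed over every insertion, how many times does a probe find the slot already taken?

116 hashes to 12; slot 12 is free → place at 12.
915 hashes to 5; slot 5 is free → place at 5.
857 hashes to 12; 12 taken → place at 0.
324 hashes to 12; 12,0 taken → place at 3.
396 hashes to 6; slot 6 is free → place at 6.
983 hashes to 8; slot 8 is free → place at 8.
Table: [857, -, -, 324, -, 915, 396, -, 983, -, -, -, 116]

3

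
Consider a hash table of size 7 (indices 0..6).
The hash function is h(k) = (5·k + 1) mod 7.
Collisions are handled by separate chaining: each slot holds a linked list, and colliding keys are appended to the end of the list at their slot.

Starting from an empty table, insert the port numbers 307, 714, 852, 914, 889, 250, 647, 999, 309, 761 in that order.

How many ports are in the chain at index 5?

4

Insert 307: h=3, bucket 3 empty → new chain.
Insert 714: h=1, bucket 1 empty → new chain.
Insert 852: h=5, bucket 5 empty → new chain.
Insert 914: h=0, bucket 0 empty → new chain.
Insert 889: h=1, bucket 1 nonempty → append to chain.
Insert 250: h=5, bucket 5 nonempty → append to chain.
Insert 647: h=2, bucket 2 empty → new chain.
Insert 999: h=5, bucket 5 nonempty → append to chain.
Insert 309: h=6, bucket 6 empty → new chain.
Insert 761: h=5, bucket 5 nonempty → append to chain.
Final buckets:
0: 914
1: 714 -> 889
2: 647
3: 307
4: -
5: 852 -> 250 -> 999 -> 761
6: 309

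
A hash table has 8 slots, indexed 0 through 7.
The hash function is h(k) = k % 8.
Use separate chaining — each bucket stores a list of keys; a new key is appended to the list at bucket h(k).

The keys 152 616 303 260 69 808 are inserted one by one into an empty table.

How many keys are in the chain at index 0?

3

Insert 152: h=0, bucket 0 empty → new chain.
Insert 616: h=0, bucket 0 nonempty → append to chain.
Insert 303: h=7, bucket 7 empty → new chain.
Insert 260: h=4, bucket 4 empty → new chain.
Insert 69: h=5, bucket 5 empty → new chain.
Insert 808: h=0, bucket 0 nonempty → append to chain.
Final buckets:
0: 152 -> 616 -> 808
1: _
2: _
3: _
4: 260
5: 69
6: _
7: 303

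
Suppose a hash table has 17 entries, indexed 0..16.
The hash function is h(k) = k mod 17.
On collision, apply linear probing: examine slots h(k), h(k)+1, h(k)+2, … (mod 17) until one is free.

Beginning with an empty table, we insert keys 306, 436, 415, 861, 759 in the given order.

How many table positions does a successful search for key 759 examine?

306 hashes to 0; slot 0 is free -> place at 0.
436 hashes to 11; slot 11 is free -> place at 11.
415 hashes to 7; slot 7 is free -> place at 7.
861 hashes to 11; 11 taken -> place at 12.
759 hashes to 11; 11,12 taken -> place at 13.
Table: [306, _, _, _, _, _, _, 415, _, _, _, 436, 861, 759, _, _, _]
Lookup 759: h=11, probe 11,12,13 → found at 13.

3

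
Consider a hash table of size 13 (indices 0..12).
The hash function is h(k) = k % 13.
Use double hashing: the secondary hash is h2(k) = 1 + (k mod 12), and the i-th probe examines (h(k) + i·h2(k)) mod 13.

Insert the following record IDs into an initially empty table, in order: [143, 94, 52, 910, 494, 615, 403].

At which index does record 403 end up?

8

143 hashes to 0; slot 0 is free -> place at 0.
94 hashes to 3; slot 3 is free -> place at 3.
52 hashes to 0, h2=5; 0 taken -> place at 5.
910 hashes to 0, h2=11; 0 taken -> place at 11.
494 hashes to 0, h2=3; 0,3 taken -> place at 6.
615 hashes to 4; slot 4 is free -> place at 4.
403 hashes to 0, h2=8; 0 taken -> place at 8.
Table: [143, —, —, 94, 615, 52, 494, —, 403, —, —, 910, —]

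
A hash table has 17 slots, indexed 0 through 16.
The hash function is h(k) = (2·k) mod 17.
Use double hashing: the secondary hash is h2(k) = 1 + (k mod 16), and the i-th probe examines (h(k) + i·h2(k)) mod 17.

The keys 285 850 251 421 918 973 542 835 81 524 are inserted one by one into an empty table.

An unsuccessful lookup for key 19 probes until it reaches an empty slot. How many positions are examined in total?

4

285: h=9 -> slot 9
850: h=0 -> slot 0
251: h=9, h2=12, probe 9,4 -> slot 4
421: h=9, h2=6, probe 9,15 -> slot 15
918: h=0, h2=7, probe 0,7 -> slot 7
973: h=8 -> slot 8
542: h=13 -> slot 13
835: h=4, h2=4, probe 4,8,12 -> slot 12
81: h=9, h2=2, probe 9,11 -> slot 11
524: h=11, h2=13, probe 11,7,3 -> slot 3
Table: [850, -, -, 524, 251, -, -, 918, 973, 285, -, 81, 835, 542, -, 421, -]
Lookup 19: h=4, h2=4, probe 4,8,12,16 → slot 16 empty, not found.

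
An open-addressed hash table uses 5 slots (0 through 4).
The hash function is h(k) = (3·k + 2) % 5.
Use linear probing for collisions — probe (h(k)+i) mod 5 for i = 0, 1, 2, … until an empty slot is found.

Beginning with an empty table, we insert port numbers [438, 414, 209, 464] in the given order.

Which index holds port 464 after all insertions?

438 hashes to 1; slot 1 is free -> place at 1.
414 hashes to 4; slot 4 is free -> place at 4.
209 hashes to 4; 4 taken -> place at 0.
464 hashes to 4; 4,0,1 taken -> place at 2.
Table: [209, 438, 464, ∅, 414]

2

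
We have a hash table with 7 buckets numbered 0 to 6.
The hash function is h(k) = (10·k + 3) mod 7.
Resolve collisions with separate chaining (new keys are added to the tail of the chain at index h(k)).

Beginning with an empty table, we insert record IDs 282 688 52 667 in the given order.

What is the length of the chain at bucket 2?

3

Insert 282: h=2, bucket 2 empty -> new chain.
Insert 688: h=2, bucket 2 nonempty -> append to chain.
Insert 52: h=5, bucket 5 empty -> new chain.
Insert 667: h=2, bucket 2 nonempty -> append to chain.
Final buckets:
0: -
1: -
2: 282 -> 688 -> 667
3: -
4: -
5: 52
6: -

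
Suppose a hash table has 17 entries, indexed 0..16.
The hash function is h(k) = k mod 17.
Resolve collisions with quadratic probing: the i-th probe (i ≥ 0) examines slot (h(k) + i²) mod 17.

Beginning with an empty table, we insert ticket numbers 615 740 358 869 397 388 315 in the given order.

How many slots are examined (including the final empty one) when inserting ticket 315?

2

Insert 615: h=3, slot 3 empty → index 3.
Insert 740: h=9, slot 9 empty → index 9.
Insert 358: h=1, slot 1 empty → index 1.
Insert 869: h=2, slot 2 empty → index 2.
Insert 397: h=6, slot 6 empty → index 6.
Insert 388: h=14, slot 14 empty → index 14.
Insert 315: h=9, slot 9 occupied → index 10.
Table: [-, 358, 869, 615, -, -, 397, -, -, 740, 315, -, -, -, 388, -, -]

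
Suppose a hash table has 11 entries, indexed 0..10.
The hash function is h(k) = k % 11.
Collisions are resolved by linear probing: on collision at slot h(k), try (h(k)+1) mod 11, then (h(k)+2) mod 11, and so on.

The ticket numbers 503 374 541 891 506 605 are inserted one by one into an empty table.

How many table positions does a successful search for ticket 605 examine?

Insert 503: h=8, slot 8 empty => index 8.
Insert 374: h=0, slot 0 empty => index 0.
Insert 541: h=2, slot 2 empty => index 2.
Insert 891: h=0, slot 0 occupied => index 1.
Insert 506: h=0, slots 0,1,2 occupied => index 3.
Insert 605: h=0, slots 0,1,2,3 occupied => index 4.
Table: [374, 891, 541, 506, 605, _, _, _, 503, _, _]
Lookup 605: h=0, probe 0,1,2,3,4 → found at 4.

5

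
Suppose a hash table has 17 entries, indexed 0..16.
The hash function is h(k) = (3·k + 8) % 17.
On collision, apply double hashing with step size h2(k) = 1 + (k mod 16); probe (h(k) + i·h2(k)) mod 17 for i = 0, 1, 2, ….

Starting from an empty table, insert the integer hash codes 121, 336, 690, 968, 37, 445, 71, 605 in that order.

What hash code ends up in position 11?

Insert 121: h=14, slot 14 empty => index 14.
Insert 336: h=13, slot 13 empty => index 13.
Insert 690: h=4, slot 4 empty => index 4.
Insert 968: h=5, slot 5 empty => index 5.
Insert 37: h=0, slot 0 empty => index 0.
Insert 445: h=0, h2=14, slots 0,14 occupied => index 11.
Insert 71: h=0, h2=8, slot 0 occupied => index 8.
Insert 605: h=4, h2=14, slot 4 occupied => index 1.
Table: [37, 605, ., ., 690, 968, ., ., 71, ., ., 445, ., 336, 121, ., .]

445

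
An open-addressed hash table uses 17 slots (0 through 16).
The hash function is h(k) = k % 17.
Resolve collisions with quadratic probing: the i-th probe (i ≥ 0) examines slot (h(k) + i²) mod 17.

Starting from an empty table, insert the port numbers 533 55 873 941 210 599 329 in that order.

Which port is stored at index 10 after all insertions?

533 hashes to 6; slot 6 is free → place at 6.
55 hashes to 4; slot 4 is free → place at 4.
873 hashes to 6; 6 taken → place at 7.
941 hashes to 6; 6,7 taken → place at 10.
210 hashes to 6; 6,7,10 taken → place at 15.
599 hashes to 4; 4 taken → place at 5.
329 hashes to 6; 6,7,10,15,5 taken → place at 14.
Table: [-, -, -, -, 55, 599, 533, 873, -, -, 941, -, -, -, 329, 210, -]

941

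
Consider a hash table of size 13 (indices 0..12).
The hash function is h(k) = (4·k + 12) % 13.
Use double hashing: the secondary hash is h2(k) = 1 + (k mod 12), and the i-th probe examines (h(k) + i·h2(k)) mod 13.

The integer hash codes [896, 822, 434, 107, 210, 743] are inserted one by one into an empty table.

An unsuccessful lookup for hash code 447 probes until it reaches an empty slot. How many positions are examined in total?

Insert 896: h=8, slot 8 empty => index 8.
Insert 822: h=11, slot 11 empty => index 11.
Insert 434: h=6, slot 6 empty => index 6.
Insert 107: h=11, h2=12, slot 11 occupied => index 10.
Insert 210: h=7, slot 7 empty => index 7.
Insert 743: h=7, h2=12, slots 7,6 occupied => index 5.
Table: [∅, ∅, ∅, ∅, ∅, 743, 434, 210, 896, ∅, 107, 822, ∅]
Lookup 447: h=6, h2=4, probe 6,10,1 → slot 1 empty, not found.

3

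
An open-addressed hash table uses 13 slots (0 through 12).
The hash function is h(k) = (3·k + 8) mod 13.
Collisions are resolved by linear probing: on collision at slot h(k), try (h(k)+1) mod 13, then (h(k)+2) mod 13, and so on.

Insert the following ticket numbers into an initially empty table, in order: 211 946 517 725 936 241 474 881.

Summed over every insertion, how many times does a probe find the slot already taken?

Insert 211: h=4, slot 4 empty → index 4.
Insert 946: h=12, slot 12 empty → index 12.
Insert 517: h=12, slot 12 occupied → index 0.
Insert 725: h=12, slots 12,0 occupied → index 1.
Insert 936: h=8, slot 8 empty → index 8.
Insert 241: h=3, slot 3 empty → index 3.
Insert 474: h=0, slots 0,1 occupied → index 2.
Insert 881: h=12, slots 12,0,1,2,3,4 occupied → index 5.
Table: [517, 725, 474, 241, 211, 881, —, —, 936, —, —, —, 946]

11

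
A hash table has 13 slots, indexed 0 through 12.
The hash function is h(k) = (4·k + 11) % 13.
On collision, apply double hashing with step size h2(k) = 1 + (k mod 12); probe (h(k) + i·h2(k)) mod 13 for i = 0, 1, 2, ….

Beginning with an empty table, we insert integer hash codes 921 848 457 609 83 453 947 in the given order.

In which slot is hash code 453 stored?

921: h=3 → slot 3
848: h=10 → slot 10
457: h=6 → slot 6
609: h=3, h2=10, probe 3,0 → slot 0
83: h=5 → slot 5
453: h=3, h2=10, probe 3,0,10,7 → slot 7
947: h=3, h2=12, probe 3,2 → slot 2
Table: [609, -, 947, 921, -, 83, 457, 453, -, -, 848, -, -]

7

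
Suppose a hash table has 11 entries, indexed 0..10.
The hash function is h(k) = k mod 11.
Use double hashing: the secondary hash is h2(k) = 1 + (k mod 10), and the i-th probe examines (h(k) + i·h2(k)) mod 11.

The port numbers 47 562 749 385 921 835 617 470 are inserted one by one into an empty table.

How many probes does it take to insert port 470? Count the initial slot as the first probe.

6

47: h=3 -> slot 3
562: h=1 -> slot 1
749: h=1, h2=10, probe 1,0 -> slot 0
385: h=0, h2=6, probe 0,6 -> slot 6
921: h=8 -> slot 8
835: h=10 -> slot 10
617: h=1, h2=8, probe 1,9 -> slot 9
470: h=8, h2=1, probe 8,9,10,0,1,2 -> slot 2
Table: [749, 562, 470, 47, ∅, ∅, 385, ∅, 921, 617, 835]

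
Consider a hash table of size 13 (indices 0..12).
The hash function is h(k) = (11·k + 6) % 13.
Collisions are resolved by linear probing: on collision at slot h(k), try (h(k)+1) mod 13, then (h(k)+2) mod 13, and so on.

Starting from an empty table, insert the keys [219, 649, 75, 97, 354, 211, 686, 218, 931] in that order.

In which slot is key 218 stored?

219 hashes to 10; slot 10 is free -> place at 10.
649 hashes to 8; slot 8 is free -> place at 8.
75 hashes to 12; slot 12 is free -> place at 12.
97 hashes to 7; slot 7 is free -> place at 7.
354 hashes to 0; slot 0 is free -> place at 0.
211 hashes to 0; 0 taken -> place at 1.
686 hashes to 12; 12,0,1 taken -> place at 2.
218 hashes to 12; 12,0,1,2 taken -> place at 3.
931 hashes to 3; 3 taken -> place at 4.
Table: [354, 211, 686, 218, 931, -, -, 97, 649, -, 219, -, 75]

3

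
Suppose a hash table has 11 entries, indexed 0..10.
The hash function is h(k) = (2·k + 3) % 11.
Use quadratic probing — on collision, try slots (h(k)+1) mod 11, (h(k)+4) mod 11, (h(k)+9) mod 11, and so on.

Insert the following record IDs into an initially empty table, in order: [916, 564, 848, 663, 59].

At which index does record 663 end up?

2

916 hashes to 9; slot 9 is free -> place at 9.
564 hashes to 9; 9 taken -> place at 10.
848 hashes to 5; slot 5 is free -> place at 5.
663 hashes to 9; 9,10 taken -> place at 2.
59 hashes to 0; slot 0 is free -> place at 0.
Table: [59, _, 663, _, _, 848, _, _, _, 916, 564]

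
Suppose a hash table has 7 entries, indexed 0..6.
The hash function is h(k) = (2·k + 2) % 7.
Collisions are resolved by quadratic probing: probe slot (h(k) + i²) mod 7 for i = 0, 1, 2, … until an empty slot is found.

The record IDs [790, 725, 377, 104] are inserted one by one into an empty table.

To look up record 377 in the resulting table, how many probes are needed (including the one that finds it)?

2

Insert 790: h=0, slot 0 empty => index 0.
Insert 725: h=3, slot 3 empty => index 3.
Insert 377: h=0, slot 0 occupied => index 1.
Insert 104: h=0, slots 0,1 occupied => index 4.
Table: [790, 377, —, 725, 104, —, —]
Lookup 377: h=0, probe 0,1 → found at 1.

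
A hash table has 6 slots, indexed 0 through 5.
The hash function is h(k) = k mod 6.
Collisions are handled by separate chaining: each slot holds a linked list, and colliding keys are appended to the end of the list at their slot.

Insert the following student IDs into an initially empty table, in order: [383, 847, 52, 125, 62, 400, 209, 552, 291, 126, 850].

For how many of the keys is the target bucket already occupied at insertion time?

5

Insert 383: h=5, bucket 5 empty -> new chain.
Insert 847: h=1, bucket 1 empty -> new chain.
Insert 52: h=4, bucket 4 empty -> new chain.
Insert 125: h=5, bucket 5 nonempty -> append to chain.
Insert 62: h=2, bucket 2 empty -> new chain.
Insert 400: h=4, bucket 4 nonempty -> append to chain.
Insert 209: h=5, bucket 5 nonempty -> append to chain.
Insert 552: h=0, bucket 0 empty -> new chain.
Insert 291: h=3, bucket 3 empty -> new chain.
Insert 126: h=0, bucket 0 nonempty -> append to chain.
Insert 850: h=4, bucket 4 nonempty -> append to chain.
Final buckets:
0: 552 -> 126
1: 847
2: 62
3: 291
4: 52 -> 400 -> 850
5: 383 -> 125 -> 209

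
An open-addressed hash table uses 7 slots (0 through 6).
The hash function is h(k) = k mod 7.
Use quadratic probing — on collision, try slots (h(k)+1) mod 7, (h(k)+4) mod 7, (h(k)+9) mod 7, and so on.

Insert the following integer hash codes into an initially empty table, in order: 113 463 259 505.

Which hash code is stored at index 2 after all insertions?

463

113: h=1 => slot 1
463: h=1, probe 1,2 => slot 2
259: h=0 => slot 0
505: h=1, probe 1,2,5 => slot 5
Table: [259, 113, 463, ., ., 505, .]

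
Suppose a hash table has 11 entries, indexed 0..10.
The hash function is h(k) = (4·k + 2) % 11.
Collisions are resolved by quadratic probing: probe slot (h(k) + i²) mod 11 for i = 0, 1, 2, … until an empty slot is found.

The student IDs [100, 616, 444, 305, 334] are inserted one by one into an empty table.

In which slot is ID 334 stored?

100 hashes to 6; slot 6 is free => place at 6.
616 hashes to 2; slot 2 is free => place at 2.
444 hashes to 7; slot 7 is free => place at 7.
305 hashes to 1; slot 1 is free => place at 1.
334 hashes to 7; 7 taken => place at 8.
Table: [_, 305, 616, _, _, _, 100, 444, 334, _, _]

8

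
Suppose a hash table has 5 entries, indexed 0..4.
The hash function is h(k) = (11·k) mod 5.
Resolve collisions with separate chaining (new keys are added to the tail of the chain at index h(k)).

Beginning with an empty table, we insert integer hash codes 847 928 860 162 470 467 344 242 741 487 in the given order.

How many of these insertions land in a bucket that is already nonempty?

Insert 847: h=2, bucket 2 empty -> new chain.
Insert 928: h=3, bucket 3 empty -> new chain.
Insert 860: h=0, bucket 0 empty -> new chain.
Insert 162: h=2, bucket 2 nonempty -> append to chain.
Insert 470: h=0, bucket 0 nonempty -> append to chain.
Insert 467: h=2, bucket 2 nonempty -> append to chain.
Insert 344: h=4, bucket 4 empty -> new chain.
Insert 242: h=2, bucket 2 nonempty -> append to chain.
Insert 741: h=1, bucket 1 empty -> new chain.
Insert 487: h=2, bucket 2 nonempty -> append to chain.
Final buckets:
0: 860 -> 470
1: 741
2: 847 -> 162 -> 467 -> 242 -> 487
3: 928
4: 344

5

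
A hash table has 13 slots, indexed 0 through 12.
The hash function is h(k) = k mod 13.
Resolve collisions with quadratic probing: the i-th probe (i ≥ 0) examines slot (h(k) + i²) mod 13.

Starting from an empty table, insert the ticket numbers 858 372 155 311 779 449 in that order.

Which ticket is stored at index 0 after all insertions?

858

858 hashes to 0; slot 0 is free => place at 0.
372 hashes to 8; slot 8 is free => place at 8.
155 hashes to 12; slot 12 is free => place at 12.
311 hashes to 12; 12,0 taken => place at 3.
779 hashes to 12; 12,0,3,8 taken => place at 2.
449 hashes to 7; slot 7 is free => place at 7.
Table: [858, -, 779, 311, -, -, -, 449, 372, -, -, -, 155]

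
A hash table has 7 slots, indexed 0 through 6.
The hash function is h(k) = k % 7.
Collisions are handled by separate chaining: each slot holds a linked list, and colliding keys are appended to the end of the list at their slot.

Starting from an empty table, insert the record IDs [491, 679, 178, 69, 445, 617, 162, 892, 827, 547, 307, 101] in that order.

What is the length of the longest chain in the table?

Insert 491: h=1, bucket 1 empty -> new chain.
Insert 679: h=0, bucket 0 empty -> new chain.
Insert 178: h=3, bucket 3 empty -> new chain.
Insert 69: h=6, bucket 6 empty -> new chain.
Insert 445: h=4, bucket 4 empty -> new chain.
Insert 617: h=1, bucket 1 nonempty -> append to chain.
Insert 162: h=1, bucket 1 nonempty -> append to chain.
Insert 892: h=3, bucket 3 nonempty -> append to chain.
Insert 827: h=1, bucket 1 nonempty -> append to chain.
Insert 547: h=1, bucket 1 nonempty -> append to chain.
Insert 307: h=6, bucket 6 nonempty -> append to chain.
Insert 101: h=3, bucket 3 nonempty -> append to chain.
Final buckets:
0: 679
1: 491 -> 617 -> 162 -> 827 -> 547
2: -
3: 178 -> 892 -> 101
4: 445
5: -
6: 69 -> 307

5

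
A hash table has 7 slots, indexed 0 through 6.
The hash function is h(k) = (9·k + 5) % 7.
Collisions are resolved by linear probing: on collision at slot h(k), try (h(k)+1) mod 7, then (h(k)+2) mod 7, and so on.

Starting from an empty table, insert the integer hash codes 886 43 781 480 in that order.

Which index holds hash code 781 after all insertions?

886 hashes to 6; slot 6 is free => place at 6.
43 hashes to 0; slot 0 is free => place at 0.
781 hashes to 6; 6,0 taken => place at 1.
480 hashes to 6; 6,0,1 taken => place at 2.
Table: [43, 781, 480, -, -, -, 886]

1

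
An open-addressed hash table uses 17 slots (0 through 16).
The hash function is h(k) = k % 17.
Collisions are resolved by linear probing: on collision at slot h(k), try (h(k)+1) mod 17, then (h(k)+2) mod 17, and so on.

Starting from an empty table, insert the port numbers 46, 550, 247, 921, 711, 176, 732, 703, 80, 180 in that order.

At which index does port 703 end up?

46 hashes to 12; slot 12 is free → place at 12.
550 hashes to 6; slot 6 is free → place at 6.
247 hashes to 9; slot 9 is free → place at 9.
921 hashes to 3; slot 3 is free → place at 3.
711 hashes to 14; slot 14 is free → place at 14.
176 hashes to 6; 6 taken → place at 7.
732 hashes to 1; slot 1 is free → place at 1.
703 hashes to 6; 6,7 taken → place at 8.
80 hashes to 12; 12 taken → place at 13.
180 hashes to 10; slot 10 is free → place at 10.
Table: [., 732, ., 921, ., ., 550, 176, 703, 247, 180, ., 46, 80, 711, ., .]

8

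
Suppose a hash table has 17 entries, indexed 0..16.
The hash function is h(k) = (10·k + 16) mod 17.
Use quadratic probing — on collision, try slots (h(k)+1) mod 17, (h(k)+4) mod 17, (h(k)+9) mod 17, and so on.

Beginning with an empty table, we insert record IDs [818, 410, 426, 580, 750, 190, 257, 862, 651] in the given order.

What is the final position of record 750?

11

818: h=2 => slot 2
410: h=2, probe 2,3 => slot 3
426: h=9 => slot 9
580: h=2, probe 2,3,6 => slot 6
750: h=2, probe 2,3,6,11 => slot 11
190: h=12 => slot 12
257: h=2, probe 2,3,6,11,1 => slot 1
862: h=0 => slot 0
651: h=15 => slot 15
Table: [862, 257, 818, 410, _, _, 580, _, _, 426, _, 750, 190, _, _, 651, _]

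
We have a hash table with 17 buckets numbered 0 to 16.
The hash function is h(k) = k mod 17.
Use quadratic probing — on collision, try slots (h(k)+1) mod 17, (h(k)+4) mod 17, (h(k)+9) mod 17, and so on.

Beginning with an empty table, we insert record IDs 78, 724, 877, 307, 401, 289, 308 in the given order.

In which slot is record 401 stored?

2

Insert 78: h=10, slot 10 empty → index 10.
Insert 724: h=10, slot 10 occupied → index 11.
Insert 877: h=10, slots 10,11 occupied → index 14.
Insert 307: h=1, slot 1 empty → index 1.
Insert 401: h=10, slots 10,11,14 occupied → index 2.
Insert 289: h=0, slot 0 empty → index 0.
Insert 308: h=2, slot 2 occupied → index 3.
Table: [289, 307, 401, 308, —, —, —, —, —, —, 78, 724, —, —, 877, —, —]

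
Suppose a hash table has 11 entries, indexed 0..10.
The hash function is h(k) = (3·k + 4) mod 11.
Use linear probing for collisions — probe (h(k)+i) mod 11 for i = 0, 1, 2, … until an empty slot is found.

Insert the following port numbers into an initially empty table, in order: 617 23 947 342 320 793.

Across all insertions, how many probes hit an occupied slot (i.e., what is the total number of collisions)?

617 hashes to 7; slot 7 is free => place at 7.
23 hashes to 7; 7 taken => place at 8.
947 hashes to 7; 7,8 taken => place at 9.
342 hashes to 7; 7,8,9 taken => place at 10.
320 hashes to 7; 7,8,9,10 taken => place at 0.
793 hashes to 7; 7,8,9,10,0 taken => place at 1.
Table: [320, 793, —, —, —, —, —, 617, 23, 947, 342]

15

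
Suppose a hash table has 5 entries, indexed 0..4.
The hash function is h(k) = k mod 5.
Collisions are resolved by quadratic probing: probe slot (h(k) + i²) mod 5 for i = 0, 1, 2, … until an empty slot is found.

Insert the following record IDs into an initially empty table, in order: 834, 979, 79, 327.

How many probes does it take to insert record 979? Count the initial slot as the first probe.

2

834 hashes to 4; slot 4 is free => place at 4.
979 hashes to 4; 4 taken => place at 0.
79 hashes to 4; 4,0 taken => place at 3.
327 hashes to 2; slot 2 is free => place at 2.
Table: [979, _, 327, 79, 834]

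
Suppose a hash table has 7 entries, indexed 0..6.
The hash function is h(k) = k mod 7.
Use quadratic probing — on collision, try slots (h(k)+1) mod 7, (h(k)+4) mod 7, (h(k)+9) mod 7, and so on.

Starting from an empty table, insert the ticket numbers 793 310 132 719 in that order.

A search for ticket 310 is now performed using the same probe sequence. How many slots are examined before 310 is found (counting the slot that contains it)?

793 hashes to 2; slot 2 is free → place at 2.
310 hashes to 2; 2 taken → place at 3.
132 hashes to 6; slot 6 is free → place at 6.
719 hashes to 5; slot 5 is free → place at 5.
Table: [∅, ∅, 793, 310, ∅, 719, 132]
Lookup 310: h=2, probe 2,3 → found at 3.

2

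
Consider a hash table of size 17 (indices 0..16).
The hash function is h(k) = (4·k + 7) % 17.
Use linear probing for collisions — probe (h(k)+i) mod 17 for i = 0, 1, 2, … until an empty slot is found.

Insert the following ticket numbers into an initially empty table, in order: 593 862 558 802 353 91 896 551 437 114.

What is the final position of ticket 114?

7

593: h=16 → slot 16
862: h=4 → slot 4
558: h=12 → slot 12
802: h=2 → slot 2
353: h=8 → slot 8
91: h=14 → slot 14
896: h=4, probe 4,5 → slot 5
551: h=1 → slot 1
437: h=4, probe 4,5,6 → slot 6
114: h=4, probe 4,5,6,7 → slot 7
Table: [., 551, 802, ., 862, 896, 437, 114, 353, ., ., ., 558, ., 91, ., 593]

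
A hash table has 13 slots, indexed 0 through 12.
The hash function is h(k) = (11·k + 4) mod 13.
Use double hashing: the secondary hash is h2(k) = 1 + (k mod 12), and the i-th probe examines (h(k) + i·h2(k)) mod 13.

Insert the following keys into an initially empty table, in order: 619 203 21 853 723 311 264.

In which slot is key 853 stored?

3

619 hashes to 1; slot 1 is free => place at 1.
203 hashes to 1, h2=12; 1 taken => place at 0.
21 hashes to 1, h2=10; 1 taken => place at 11.
853 hashes to 1, h2=2; 1 taken => place at 3.
723 hashes to 1, h2=4; 1 taken => place at 5.
311 hashes to 6; slot 6 is free => place at 6.
264 hashes to 9; slot 9 is free => place at 9.
Table: [203, 619, -, 853, -, 723, 311, -, -, 264, -, 21, -]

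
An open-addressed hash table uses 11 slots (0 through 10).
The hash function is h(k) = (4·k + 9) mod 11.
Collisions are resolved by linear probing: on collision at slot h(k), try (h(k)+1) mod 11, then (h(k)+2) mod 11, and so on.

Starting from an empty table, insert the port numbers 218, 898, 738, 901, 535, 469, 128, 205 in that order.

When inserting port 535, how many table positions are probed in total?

218: h=1 -> slot 1
898: h=4 -> slot 4
738: h=2 -> slot 2
901: h=5 -> slot 5
535: h=4, probe 4,5,6 -> slot 6
469: h=4, probe 4,5,6,7 -> slot 7
128: h=4, probe 4,5,6,7,8 -> slot 8
205: h=4, probe 4,5,6,7,8,9 -> slot 9
Table: [_, 218, 738, _, 898, 901, 535, 469, 128, 205, _]

3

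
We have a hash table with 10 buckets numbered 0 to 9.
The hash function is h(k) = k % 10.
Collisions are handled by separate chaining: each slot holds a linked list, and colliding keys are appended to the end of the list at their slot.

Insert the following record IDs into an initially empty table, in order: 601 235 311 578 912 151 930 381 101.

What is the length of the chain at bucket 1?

5

601 -> bucket 1
235 -> bucket 5
311 -> bucket 1 (collision)
578 -> bucket 8
912 -> bucket 2
151 -> bucket 1 (collision)
930 -> bucket 0
381 -> bucket 1 (collision)
101 -> bucket 1 (collision)
Final buckets:
0: 930
1: 601 -> 311 -> 151 -> 381 -> 101
2: 912
3: -
4: -
5: 235
6: -
7: -
8: 578
9: -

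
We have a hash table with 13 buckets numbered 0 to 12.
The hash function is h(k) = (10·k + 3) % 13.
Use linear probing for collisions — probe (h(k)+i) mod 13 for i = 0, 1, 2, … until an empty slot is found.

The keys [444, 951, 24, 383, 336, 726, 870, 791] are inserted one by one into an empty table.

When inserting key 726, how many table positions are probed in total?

444 hashes to 10; slot 10 is free -> place at 10.
951 hashes to 10; 10 taken -> place at 11.
24 hashes to 9; slot 9 is free -> place at 9.
383 hashes to 11; 11 taken -> place at 12.
336 hashes to 9; 9,10,11,12 taken -> place at 0.
726 hashes to 9; 9,10,11,12,0 taken -> place at 1.
870 hashes to 6; slot 6 is free -> place at 6.
791 hashes to 9; 9,10,11,12,0,1 taken -> place at 2.
Table: [336, 726, 791, ∅, ∅, ∅, 870, ∅, ∅, 24, 444, 951, 383]

6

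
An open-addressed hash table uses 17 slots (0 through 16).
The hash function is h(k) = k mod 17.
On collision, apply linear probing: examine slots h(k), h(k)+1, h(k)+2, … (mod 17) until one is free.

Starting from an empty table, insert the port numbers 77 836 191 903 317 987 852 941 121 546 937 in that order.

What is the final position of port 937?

Insert 77: h=9, slot 9 empty -> index 9.
Insert 836: h=3, slot 3 empty -> index 3.
Insert 191: h=4, slot 4 empty -> index 4.
Insert 903: h=2, slot 2 empty -> index 2.
Insert 317: h=11, slot 11 empty -> index 11.
Insert 987: h=1, slot 1 empty -> index 1.
Insert 852: h=2, slots 2,3,4 occupied -> index 5.
Insert 941: h=6, slot 6 empty -> index 6.
Insert 121: h=2, slots 2,3,4,5,6 occupied -> index 7.
Insert 546: h=2, slots 2,3,4,5,6,7 occupied -> index 8.
Insert 937: h=2, slots 2,3,4,5,6,7,8,9 occupied -> index 10.
Table: [., 987, 903, 836, 191, 852, 941, 121, 546, 77, 937, 317, ., ., ., ., .]

10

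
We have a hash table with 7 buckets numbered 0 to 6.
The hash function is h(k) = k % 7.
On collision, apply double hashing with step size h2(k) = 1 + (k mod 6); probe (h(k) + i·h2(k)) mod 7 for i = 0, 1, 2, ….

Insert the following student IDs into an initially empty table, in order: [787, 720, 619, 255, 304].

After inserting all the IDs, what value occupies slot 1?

Insert 787: h=3, slot 3 empty → index 3.
Insert 720: h=6, slot 6 empty → index 6.
Insert 619: h=3, h2=2, slot 3 occupied → index 5.
Insert 255: h=3, h2=4, slot 3 occupied → index 0.
Insert 304: h=3, h2=5, slot 3 occupied → index 1.
Table: [255, 304, -, 787, -, 619, 720]

304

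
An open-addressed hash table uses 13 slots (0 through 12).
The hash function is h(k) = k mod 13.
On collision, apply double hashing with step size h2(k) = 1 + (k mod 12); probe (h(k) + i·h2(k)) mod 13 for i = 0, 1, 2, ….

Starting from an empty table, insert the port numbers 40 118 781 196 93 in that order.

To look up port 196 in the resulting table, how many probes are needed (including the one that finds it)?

40: h=1 -> slot 1
118: h=1, h2=11, probe 1,12 -> slot 12
781: h=1, h2=2, probe 1,3 -> slot 3
196: h=1, h2=5, probe 1,6 -> slot 6
93: h=2 -> slot 2
Table: [., 40, 93, 781, ., ., 196, ., ., ., ., ., 118]
Lookup 196: h=1, h2=5, probe 1,6 → found at 6.

2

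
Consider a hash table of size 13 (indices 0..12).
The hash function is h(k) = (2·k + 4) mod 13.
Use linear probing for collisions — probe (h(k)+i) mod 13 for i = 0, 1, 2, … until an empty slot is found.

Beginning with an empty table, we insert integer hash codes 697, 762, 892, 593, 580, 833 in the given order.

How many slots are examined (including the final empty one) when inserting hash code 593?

4

Insert 697: h=7, slot 7 empty -> index 7.
Insert 762: h=7, slot 7 occupied -> index 8.
Insert 892: h=7, slots 7,8 occupied -> index 9.
Insert 593: h=7, slots 7,8,9 occupied -> index 10.
Insert 580: h=7, slots 7,8,9,10 occupied -> index 11.
Insert 833: h=6, slot 6 empty -> index 6.
Table: [—, —, —, —, —, —, 833, 697, 762, 892, 593, 580, —]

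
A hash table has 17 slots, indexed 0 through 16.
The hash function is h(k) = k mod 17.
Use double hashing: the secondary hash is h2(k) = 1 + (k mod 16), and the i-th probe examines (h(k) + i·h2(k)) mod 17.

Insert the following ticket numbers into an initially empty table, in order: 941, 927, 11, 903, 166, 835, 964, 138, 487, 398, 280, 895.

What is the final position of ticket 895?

941 hashes to 6; slot 6 is free -> place at 6.
927 hashes to 9; slot 9 is free -> place at 9.
11 hashes to 11; slot 11 is free -> place at 11.
903 hashes to 2; slot 2 is free -> place at 2.
166 hashes to 13; slot 13 is free -> place at 13.
835 hashes to 2, h2=4; 2,6 taken -> place at 10.
964 hashes to 12; slot 12 is free -> place at 12.
138 hashes to 2, h2=11; 2,13 taken -> place at 7.
487 hashes to 11, h2=8; 11,2,10 taken -> place at 1.
398 hashes to 7, h2=15; 7 taken -> place at 5.
280 hashes to 8; slot 8 is free -> place at 8.
895 hashes to 11, h2=16; 11,10,9,8,7,6,5 taken -> place at 4.
Table: [-, 487, 903, -, 895, 398, 941, 138, 280, 927, 835, 11, 964, 166, -, -, -]

4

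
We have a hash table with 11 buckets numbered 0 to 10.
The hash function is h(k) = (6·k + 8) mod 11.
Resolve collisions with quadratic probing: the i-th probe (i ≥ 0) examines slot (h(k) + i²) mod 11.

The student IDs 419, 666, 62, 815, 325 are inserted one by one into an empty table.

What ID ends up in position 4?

419: h=3 → slot 3
666: h=0 → slot 0
62: h=6 → slot 6
815: h=3, probe 3,4 → slot 4
325: h=0, probe 0,1 → slot 1
Table: [666, 325, —, 419, 815, —, 62, —, —, —, —]

815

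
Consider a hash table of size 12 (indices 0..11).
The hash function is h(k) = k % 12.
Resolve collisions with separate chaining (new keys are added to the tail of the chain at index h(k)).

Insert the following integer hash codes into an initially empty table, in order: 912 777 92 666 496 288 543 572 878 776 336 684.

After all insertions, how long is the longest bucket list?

Insert 912: h=0, bucket 0 empty → new chain.
Insert 777: h=9, bucket 9 empty → new chain.
Insert 92: h=8, bucket 8 empty → new chain.
Insert 666: h=6, bucket 6 empty → new chain.
Insert 496: h=4, bucket 4 empty → new chain.
Insert 288: h=0, bucket 0 nonempty → append to chain.
Insert 543: h=3, bucket 3 empty → new chain.
Insert 572: h=8, bucket 8 nonempty → append to chain.
Insert 878: h=2, bucket 2 empty → new chain.
Insert 776: h=8, bucket 8 nonempty → append to chain.
Insert 336: h=0, bucket 0 nonempty → append to chain.
Insert 684: h=0, bucket 0 nonempty → append to chain.
Final buckets:
0: 912 -> 288 -> 336 -> 684
1: _
2: 878
3: 543
4: 496
5: _
6: 666
7: _
8: 92 -> 572 -> 776
9: 777
10: _
11: _

4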